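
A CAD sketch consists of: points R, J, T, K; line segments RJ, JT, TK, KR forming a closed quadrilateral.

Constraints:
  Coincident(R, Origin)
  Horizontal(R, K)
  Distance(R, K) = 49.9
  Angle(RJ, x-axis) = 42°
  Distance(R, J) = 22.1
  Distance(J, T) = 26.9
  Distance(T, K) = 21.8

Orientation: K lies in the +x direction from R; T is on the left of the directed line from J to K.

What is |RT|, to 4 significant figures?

47.39

Checks: |JT| = 26.90 ✓; |TK| = 21.80 ✓.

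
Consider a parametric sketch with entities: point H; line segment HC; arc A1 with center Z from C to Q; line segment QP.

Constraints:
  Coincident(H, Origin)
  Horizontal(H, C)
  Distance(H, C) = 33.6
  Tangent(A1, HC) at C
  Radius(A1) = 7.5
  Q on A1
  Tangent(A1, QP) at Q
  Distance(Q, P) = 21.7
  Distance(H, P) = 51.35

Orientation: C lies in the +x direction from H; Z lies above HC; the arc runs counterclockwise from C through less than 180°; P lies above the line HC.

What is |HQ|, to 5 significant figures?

41.666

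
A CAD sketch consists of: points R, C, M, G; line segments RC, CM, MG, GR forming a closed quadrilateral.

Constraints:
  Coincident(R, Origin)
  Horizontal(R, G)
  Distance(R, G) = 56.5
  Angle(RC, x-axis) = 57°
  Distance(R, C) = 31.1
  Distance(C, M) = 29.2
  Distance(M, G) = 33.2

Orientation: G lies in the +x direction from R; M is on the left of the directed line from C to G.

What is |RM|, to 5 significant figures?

55.398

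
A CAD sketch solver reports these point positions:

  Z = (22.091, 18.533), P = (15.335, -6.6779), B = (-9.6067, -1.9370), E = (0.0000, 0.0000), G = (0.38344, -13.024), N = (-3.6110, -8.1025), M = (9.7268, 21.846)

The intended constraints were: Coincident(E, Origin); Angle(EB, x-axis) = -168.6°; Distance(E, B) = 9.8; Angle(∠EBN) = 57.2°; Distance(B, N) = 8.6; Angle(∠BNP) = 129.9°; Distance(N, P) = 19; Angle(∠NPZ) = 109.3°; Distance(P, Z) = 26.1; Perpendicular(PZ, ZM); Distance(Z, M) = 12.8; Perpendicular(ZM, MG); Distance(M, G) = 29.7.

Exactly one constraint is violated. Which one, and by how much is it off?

Distance(M, G) = 29.7 — off by 6.40.

E = (0.00, 0.00) ✓; EB at -168.6° ✓; |EB| = 9.800 ✓; ∠EBN = 57.20° ✓; |BN| = 8.600 ✓; ∠BNP = 129.9° ✓; |NP| = 19.00 ✓; ∠NPZ = 109.3° ✓; |PZ| = 26.10 ✓; ∠(PZ, ZM) = 90.00° ✓; |ZM| = 12.80 ✓; ∠(ZM, MG) = 90.00° ✓; |MG| = 36.10 ✗.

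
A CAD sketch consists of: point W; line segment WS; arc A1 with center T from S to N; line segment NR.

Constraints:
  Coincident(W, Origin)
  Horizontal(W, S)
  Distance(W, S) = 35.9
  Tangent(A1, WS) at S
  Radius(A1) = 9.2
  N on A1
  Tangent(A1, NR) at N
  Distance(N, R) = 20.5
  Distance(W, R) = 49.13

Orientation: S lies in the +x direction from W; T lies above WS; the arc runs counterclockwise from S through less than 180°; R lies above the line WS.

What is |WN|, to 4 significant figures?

46.23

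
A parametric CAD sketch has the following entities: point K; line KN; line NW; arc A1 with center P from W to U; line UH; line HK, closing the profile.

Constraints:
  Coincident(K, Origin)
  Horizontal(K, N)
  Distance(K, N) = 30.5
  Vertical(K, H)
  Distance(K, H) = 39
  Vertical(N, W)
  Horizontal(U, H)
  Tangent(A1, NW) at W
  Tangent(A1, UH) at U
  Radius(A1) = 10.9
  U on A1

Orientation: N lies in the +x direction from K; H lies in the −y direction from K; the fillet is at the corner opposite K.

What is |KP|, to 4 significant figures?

34.26

K and H share the same x with |KH| = 39.0 and H on the −y side, so H = (0.000, -39.00). The virtual corner opposite K is at (30.50, -39.00). Tangency of A1 to NW means the radius PW is perpendicular to NW and since A1 is tangent to UH there, PU ⟂ UH, with radius 10.9, so the center P sits 10.9 in from both sides at P = (19.60, -28.10). Then |KP| = |P − K| = 34.26.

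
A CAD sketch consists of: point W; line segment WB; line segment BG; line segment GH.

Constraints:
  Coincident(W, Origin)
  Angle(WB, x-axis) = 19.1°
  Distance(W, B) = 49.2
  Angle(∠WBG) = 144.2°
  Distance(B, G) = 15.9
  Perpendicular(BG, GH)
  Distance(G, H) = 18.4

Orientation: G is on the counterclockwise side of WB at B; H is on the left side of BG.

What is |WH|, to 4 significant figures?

56.76

W is at the origin; WB runs at 19.1° with length 49.2, so B = 49.2·(cos 19.1°, sin 19.1°) = (46.49, 16.10). ∠WBG = 144.2°, so BG runs at 19.1° + (180° − 144.2°) = 54.90° from the x-axis; with |BG| = 15.9, G = B + 15.9·(cos 54.90°, sin 54.90°) = (55.63, 29.11). The perpendicularity gives GH at right angles to BG; with |GH| = 18.4 on the left of BG, H = G + 18.4·(-0.8181, 0.5750) = (40.58, 39.69). Then |WH| = |H − W| = 56.76.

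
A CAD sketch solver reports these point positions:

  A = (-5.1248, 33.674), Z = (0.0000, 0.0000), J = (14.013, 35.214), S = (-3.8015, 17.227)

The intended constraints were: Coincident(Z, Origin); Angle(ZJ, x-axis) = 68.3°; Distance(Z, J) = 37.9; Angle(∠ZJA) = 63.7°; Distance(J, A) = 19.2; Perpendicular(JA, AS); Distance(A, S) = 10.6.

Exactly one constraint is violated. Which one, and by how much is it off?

Distance(A, S) = 10.6 — off by 5.90.

Z = (0.00, 0.00) ✓; ZJ at 68.30° ✓; |ZJ| = 37.90 ✓; ∠ZJA = 63.70° ✓; |JA| = 19.20 ✓; ∠(JA, AS) = 90.00° ✓; |AS| = 16.50 ✗.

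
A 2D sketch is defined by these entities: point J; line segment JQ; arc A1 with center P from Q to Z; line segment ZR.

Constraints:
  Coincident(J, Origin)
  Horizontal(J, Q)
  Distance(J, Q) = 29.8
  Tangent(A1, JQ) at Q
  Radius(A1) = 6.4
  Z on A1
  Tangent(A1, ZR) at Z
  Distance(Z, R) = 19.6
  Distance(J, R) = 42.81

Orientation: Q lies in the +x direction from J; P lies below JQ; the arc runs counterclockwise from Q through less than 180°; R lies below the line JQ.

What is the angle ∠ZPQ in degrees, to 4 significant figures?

118.3°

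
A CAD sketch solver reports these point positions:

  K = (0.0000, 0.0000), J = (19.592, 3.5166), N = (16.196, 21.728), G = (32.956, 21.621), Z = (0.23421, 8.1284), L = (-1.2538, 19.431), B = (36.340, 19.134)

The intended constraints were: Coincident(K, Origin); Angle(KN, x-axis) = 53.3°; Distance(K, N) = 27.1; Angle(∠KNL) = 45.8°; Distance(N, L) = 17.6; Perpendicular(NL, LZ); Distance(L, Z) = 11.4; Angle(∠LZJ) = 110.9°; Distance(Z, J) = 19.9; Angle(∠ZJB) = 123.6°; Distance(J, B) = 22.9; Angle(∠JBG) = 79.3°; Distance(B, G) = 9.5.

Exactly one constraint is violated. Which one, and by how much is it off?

Distance(B, G) = 9.5 — off by 5.30.

K = (0.00, 0.00) ✓; KN at 53.30° ✓; |KN| = 27.10 ✓; ∠KNL = 45.80° ✓; |NL| = 17.60 ✓; ∠(NL, LZ) = 90.00° ✓; |LZ| = 11.40 ✓; ∠LZJ = 110.9° ✓; |ZJ| = 19.90 ✓; ∠ZJB = 123.6° ✓; |JB| = 22.90 ✓; ∠JBG = 79.31° ✓; |BG| = 4.200 ✗.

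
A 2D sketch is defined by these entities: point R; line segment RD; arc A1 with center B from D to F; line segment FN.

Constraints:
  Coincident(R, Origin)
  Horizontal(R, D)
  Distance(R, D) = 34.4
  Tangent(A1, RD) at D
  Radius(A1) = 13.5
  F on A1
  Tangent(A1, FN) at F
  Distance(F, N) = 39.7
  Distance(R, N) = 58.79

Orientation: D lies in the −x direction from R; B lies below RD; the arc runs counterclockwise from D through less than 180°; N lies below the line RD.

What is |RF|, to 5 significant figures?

50.215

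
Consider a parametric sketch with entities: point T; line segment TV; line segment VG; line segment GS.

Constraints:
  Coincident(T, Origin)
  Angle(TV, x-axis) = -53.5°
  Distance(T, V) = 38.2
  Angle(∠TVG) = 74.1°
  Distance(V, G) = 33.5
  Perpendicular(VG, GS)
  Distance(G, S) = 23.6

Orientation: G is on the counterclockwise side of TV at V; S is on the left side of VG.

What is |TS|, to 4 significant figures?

26.52

T is at the origin; TV runs at -53.5° with length 38.2, so V = 38.2·(cos -53.5°, sin -53.5°) = (22.72, -30.71). ∠TVG = 74.1°, so VG runs at -53.5° + (180° − 74.1°) = 52.40° from the x-axis; with |VG| = 33.5, G = V + 33.5·(cos 52.40°, sin 52.40°) = (43.16, -4.166). The perpendicularity gives GS at right angles to VG; with |GS| = 23.6 on the left of VG, S = G + 23.6·(-0.7923, 0.6101) = (24.46, 10.23). Then |TS| = |S − T| = 26.52.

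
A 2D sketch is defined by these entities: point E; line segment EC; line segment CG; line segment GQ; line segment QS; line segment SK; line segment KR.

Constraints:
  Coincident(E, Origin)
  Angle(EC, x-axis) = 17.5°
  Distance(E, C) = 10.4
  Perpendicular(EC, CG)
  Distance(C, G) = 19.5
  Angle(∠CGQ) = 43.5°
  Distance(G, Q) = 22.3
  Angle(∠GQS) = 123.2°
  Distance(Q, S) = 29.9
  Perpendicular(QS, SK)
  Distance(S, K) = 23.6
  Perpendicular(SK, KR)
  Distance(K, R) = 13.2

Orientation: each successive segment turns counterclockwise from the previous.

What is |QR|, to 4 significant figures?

28.91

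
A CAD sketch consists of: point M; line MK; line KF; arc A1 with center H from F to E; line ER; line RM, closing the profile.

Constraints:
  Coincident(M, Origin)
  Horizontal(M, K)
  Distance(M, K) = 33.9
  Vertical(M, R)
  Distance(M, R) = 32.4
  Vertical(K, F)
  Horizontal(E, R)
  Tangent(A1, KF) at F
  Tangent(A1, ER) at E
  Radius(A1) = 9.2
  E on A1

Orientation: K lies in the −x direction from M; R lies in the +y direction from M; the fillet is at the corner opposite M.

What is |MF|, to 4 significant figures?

41.08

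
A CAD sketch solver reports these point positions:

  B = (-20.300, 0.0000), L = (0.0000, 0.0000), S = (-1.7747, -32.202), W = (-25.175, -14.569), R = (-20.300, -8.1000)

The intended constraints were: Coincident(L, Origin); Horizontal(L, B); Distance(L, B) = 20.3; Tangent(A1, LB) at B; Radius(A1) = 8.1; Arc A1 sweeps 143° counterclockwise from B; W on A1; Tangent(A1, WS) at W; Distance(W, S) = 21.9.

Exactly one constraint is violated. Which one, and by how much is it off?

Distance(W, S) = 21.9 — off by 7.40.

L = (0.00, 0.00) ✓; L.y = 0.00, B.y = 0.00 ✓; |LB| = 20.30 ✓; ∠(RB, BL) = 90.00° ✓; |RB| = 8.100 ✓; bearing(R→W) − bearing(R→B) = 143.0° ✓; |RW| = 8.100 ✓; ∠(RW, WS) = 90.00° ✓; |WS| = 29.30 ✗.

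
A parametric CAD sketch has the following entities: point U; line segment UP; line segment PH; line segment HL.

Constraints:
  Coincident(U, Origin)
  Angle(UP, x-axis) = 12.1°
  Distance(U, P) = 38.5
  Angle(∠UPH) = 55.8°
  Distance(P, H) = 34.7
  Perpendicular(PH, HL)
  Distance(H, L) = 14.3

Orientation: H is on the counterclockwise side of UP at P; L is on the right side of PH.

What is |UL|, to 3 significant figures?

48.0

U is at the origin; UP runs at 12.1° with length 38.5, so P = 38.5·(cos 12.1°, sin 12.1°) = (37.6, 8.07). ∠UPH = 55.8°, so PH runs at 12.1° + (180° − 55.8°) = 136° from the x-axis; with |PH| = 34.7, H = P + 34.7·(cos 136°, sin 136°) = (12.6, 32.0). The perpendicularity gives HL at right angles to PH; with |HL| = 14.3 on the right of PH, L = H + 14.3·(0.691, 0.723) = (22.4, 42.4). Then |UL| = |L − U| = 48.0.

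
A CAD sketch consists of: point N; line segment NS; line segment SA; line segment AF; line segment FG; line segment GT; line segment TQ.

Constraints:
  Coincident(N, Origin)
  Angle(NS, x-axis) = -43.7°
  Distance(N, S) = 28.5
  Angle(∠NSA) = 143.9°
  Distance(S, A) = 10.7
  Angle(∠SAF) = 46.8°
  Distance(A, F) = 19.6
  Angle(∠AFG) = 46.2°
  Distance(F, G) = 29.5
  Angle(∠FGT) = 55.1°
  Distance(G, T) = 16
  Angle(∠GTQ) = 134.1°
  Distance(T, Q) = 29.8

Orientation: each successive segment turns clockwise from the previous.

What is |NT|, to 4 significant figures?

39.99

N is at the origin; NS runs at -43.7° with length 28.5, so S = (20.60, -19.69). ∠NSA = 143.9° gives SA at -79.80° from the x-axis; with |SA| = 10.7, A = (22.50, -30.22). ∠SAF = 46.8° gives AF at 147.0° from the x-axis; with |AF| = 19.6, F = (6.061, -19.55). ∠AFG = 46.2° gives FG at 13.20° from the x-axis; with |FG| = 29.5, G = (34.78, -12.81). ∠FGT = 55.1° gives GT at -111.7° from the x-axis; with |GT| = 16.0, T = (28.87, -27.68). Then |NT| = |T − N| = 39.99.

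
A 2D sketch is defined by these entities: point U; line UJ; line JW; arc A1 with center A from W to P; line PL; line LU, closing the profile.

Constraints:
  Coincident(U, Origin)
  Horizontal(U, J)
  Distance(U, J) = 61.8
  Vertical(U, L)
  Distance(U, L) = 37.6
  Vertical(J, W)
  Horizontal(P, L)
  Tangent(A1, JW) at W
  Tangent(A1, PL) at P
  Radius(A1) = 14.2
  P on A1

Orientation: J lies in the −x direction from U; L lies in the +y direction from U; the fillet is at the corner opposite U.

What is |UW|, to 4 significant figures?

66.08

The virtual corner opposite U is at (-61.80, 37.60). A1 meets JW tangentially, so AW is at right angles to JW and A1 meets PL tangentially, so AP is at right angles to PL, with radius 14.2, so the center A sits 14.2 in from both sides at A = (-47.60, 23.40). That places the tangent points at W = (-61.80, 23.40) on JW and P = (-47.60, 37.60) on PL. Then |UW| = |W − U| = 66.08.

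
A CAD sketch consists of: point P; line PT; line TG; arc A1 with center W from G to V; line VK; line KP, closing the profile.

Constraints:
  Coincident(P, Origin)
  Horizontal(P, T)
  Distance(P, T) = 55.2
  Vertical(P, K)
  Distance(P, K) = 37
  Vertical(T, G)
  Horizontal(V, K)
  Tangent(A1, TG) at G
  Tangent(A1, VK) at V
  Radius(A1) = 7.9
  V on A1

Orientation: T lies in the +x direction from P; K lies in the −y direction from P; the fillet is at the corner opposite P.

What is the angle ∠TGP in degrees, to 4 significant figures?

62.20°

P is at the origin; PT is horizontal with |PT| = 55.2 and T on the +x side, so T = (55.20, 0.000). PK is vertical with |PK| = 37.0 and K on the −y side, so K = (0.000, -37.00). The virtual corner opposite P is at (55.20, -37.00). Tangency of A1 to TG means the radius WG is perpendicular to TG and A1 meets VK tangentially, so WV is at right angles to VK, with radius 7.9, so the center W sits 7.9 in from both sides at W = (47.30, -29.10). That places the tangent points at G = (55.20, -29.10) on TG and V = (47.30, -37.00) on VK. Then cos ∠TGP = GT·GP / (|GT||GP|), giving 62.20°.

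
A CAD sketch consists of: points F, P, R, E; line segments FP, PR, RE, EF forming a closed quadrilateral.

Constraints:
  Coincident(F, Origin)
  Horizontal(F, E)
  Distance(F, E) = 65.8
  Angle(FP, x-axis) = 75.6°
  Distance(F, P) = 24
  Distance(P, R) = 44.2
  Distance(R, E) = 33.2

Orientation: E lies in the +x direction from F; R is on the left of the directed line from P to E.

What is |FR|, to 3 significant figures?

57.7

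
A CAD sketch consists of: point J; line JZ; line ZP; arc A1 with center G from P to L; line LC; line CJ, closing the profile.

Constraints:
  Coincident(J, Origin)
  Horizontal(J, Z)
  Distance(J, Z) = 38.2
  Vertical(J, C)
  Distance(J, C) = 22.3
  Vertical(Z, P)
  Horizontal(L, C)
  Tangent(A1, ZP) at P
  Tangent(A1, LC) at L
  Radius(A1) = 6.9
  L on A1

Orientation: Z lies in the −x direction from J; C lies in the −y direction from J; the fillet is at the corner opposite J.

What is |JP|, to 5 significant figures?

41.187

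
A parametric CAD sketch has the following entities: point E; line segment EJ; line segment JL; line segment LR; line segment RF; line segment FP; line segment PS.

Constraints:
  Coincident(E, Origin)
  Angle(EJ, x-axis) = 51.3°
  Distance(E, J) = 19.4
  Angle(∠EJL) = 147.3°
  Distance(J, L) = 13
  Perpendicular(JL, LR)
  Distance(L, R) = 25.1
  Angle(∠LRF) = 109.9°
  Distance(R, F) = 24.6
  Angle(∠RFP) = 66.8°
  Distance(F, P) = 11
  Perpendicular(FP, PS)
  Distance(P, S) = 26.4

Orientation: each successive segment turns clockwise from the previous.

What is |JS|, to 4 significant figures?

29.34

∠RFP = 66.8° gives FP at 105.3° from the x-axis; with |FP| = 11.0, P = (10.30, -9.206). FP ⟂ PS, so PS runs at 15.30°; with |PS| = 26.4, S = (35.77, -2.240). Then |JS| = |S − J| = 29.34.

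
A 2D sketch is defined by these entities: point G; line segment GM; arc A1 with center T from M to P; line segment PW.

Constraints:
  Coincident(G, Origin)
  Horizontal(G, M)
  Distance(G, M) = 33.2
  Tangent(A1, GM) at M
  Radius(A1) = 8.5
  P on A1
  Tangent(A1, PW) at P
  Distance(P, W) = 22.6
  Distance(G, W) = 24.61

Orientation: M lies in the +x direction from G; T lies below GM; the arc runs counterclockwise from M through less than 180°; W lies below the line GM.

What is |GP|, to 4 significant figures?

26.69

Checks: |TP| = 8.500 ✓; ∠(TP, PW) = 90.00° ✓; |PW| = 22.60 ✓; |GW| = 24.61 ✓.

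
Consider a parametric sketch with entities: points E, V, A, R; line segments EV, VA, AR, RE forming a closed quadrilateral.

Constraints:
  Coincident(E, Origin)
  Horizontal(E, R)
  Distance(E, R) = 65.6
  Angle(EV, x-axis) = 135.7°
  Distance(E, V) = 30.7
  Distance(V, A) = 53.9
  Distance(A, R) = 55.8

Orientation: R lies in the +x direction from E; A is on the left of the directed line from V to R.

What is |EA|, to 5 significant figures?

49.997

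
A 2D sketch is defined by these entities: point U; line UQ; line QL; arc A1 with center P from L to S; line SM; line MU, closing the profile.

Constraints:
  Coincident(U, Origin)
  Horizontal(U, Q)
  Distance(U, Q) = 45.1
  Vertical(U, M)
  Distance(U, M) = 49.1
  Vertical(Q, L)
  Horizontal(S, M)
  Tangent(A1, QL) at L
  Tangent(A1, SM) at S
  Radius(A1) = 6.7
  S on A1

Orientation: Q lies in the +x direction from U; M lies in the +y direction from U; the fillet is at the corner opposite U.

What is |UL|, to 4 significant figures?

61.90

U is at the origin; UQ is horizontal with |UQ| = 45.1 and Q on the +x side, so Q = (45.10, 0.000). UM is vertical with |UM| = 49.1 and M on the +y side, so M = (0.000, 49.10). The virtual corner opposite U is at (45.10, 49.10). The tangent condition forces PL to be normal to QL and tangency of A1 to SM means the radius PS is perpendicular to SM, with radius 6.7, so the center P sits 6.7 in from both sides at P = (38.40, 42.40). That places the tangent points at L = (45.10, 42.40) on QL and S = (38.40, 49.10) on SM. Then |UL| = |L − U| = 61.90.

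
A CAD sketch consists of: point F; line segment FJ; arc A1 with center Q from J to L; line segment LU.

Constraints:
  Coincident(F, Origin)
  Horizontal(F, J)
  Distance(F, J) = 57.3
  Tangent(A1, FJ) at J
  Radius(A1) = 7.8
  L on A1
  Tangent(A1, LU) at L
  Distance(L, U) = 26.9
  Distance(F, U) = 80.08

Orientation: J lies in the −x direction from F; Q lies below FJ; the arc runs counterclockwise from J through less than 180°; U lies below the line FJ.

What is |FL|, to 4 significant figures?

64.78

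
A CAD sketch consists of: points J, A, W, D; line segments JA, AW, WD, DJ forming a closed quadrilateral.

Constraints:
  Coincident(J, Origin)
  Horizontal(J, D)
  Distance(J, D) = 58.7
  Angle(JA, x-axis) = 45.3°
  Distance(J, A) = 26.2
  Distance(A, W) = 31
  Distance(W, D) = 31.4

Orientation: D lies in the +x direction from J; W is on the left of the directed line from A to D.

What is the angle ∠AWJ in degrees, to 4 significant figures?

11.47°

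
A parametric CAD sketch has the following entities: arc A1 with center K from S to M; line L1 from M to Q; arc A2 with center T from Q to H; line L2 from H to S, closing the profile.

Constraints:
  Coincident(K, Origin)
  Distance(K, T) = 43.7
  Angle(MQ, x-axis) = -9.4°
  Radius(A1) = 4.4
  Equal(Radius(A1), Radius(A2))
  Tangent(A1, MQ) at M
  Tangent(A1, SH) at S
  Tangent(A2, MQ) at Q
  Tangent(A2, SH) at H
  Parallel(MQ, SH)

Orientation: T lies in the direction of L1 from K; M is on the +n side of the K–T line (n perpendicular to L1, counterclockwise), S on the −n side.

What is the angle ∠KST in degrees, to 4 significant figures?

84.25°

The slot axis is L1's direction at -9.4°, so u = (cos -9.4°, sin -9.4°) = (0.9866, -0.1633) and n = (−sin -9.4°, cos -9.4°) = (0.1633, 0.9866). K is at the origin and T lies 43.7 along u from K, so T = 43.7·u = (43.11, -7.137). Tangency of A1 to both parallel lines with radius 4.4 puts M and S at K ± 4.4·n: M = (0.7186, 4.341), S = (-0.7186, -4.341). Then cos ∠KST = SK·ST / (|SK||ST|), giving 84.25°.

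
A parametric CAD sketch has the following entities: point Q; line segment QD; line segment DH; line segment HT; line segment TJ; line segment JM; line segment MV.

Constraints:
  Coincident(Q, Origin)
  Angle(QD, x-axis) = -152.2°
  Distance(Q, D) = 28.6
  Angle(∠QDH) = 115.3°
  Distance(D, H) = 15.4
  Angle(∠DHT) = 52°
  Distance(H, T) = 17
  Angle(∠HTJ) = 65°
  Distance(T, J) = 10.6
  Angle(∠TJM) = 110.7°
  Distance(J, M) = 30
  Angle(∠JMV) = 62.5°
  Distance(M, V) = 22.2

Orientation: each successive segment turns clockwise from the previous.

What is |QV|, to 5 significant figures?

46.444

Q is at the origin; QD runs at -152.2° with length 28.6, so D = (-25.299, -13.339). ∠QDH = 115.3° gives DH at 143.10° from the x-axis; with |DH| = 15.4, H = (-37.614, -4.0922). ∠DHT = 52.0° gives HT at 15.100° from the x-axis; with |HT| = 17.0, T = (-21.201, 0.33639). ∠HTJ = 65.0° gives TJ at -99.900° from the x-axis; with |TJ| = 10.6, J = (-23.024, -10.106). ∠TJM = 110.7° gives JM at -169.20° from the x-axis; with |JM| = 30.0, M = (-52.492, -15.727). ∠JMV = 62.5° gives MV at 73.300° from the x-axis; with |MV| = 22.2, V = (-46.113, 5.5365). Then |QV| = |V − Q| = 46.444.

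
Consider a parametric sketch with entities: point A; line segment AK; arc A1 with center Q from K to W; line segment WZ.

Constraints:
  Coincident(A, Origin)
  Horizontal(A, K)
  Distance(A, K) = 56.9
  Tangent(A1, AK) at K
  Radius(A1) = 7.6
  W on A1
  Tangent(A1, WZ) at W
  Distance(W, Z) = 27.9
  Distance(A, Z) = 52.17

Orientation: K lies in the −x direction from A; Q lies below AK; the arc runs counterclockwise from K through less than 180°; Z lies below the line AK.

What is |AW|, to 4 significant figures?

63.39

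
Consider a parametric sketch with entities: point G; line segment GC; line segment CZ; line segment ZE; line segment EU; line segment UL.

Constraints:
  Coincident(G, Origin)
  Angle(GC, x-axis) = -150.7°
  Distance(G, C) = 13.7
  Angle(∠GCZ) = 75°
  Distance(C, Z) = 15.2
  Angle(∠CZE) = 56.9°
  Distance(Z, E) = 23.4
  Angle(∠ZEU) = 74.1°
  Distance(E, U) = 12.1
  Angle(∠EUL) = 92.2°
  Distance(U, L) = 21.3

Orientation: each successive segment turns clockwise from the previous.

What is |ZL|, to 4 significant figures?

6.620

G is at the origin; GC runs at -150.7° with length 13.7, so C = (-11.95, -6.705). ∠GCZ = 75.0° gives CZ at 104.3° from the x-axis; with |CZ| = 15.2, Z = (-15.70, 8.024). ∠CZE = 56.9° gives ZE at -18.80° from the x-axis; with |ZE| = 23.4, E = (6.450, 0.4835). ∠ZEU = 74.1° gives EU at -124.7° from the x-axis; with |EU| = 12.1, U = (-0.4384, -9.464). ∠EUL = 92.2° gives UL at 147.5° from the x-axis; with |UL| = 21.3, L = (-18.40, 1.980). Then |ZL| = |L − Z| = 6.620.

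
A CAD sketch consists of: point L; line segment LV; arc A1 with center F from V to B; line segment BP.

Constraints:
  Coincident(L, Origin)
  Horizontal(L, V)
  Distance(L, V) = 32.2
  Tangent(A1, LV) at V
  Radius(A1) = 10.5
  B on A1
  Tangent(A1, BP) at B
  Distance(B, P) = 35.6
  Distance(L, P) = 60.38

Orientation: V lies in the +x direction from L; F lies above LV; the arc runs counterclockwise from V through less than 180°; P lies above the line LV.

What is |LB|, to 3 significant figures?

44.2

Checks: |FB| = 10.50 ✓; ∠(FB, BP) = 90.00° ✓; |BP| = 35.60 ✓; |LP| = 60.38 ✓.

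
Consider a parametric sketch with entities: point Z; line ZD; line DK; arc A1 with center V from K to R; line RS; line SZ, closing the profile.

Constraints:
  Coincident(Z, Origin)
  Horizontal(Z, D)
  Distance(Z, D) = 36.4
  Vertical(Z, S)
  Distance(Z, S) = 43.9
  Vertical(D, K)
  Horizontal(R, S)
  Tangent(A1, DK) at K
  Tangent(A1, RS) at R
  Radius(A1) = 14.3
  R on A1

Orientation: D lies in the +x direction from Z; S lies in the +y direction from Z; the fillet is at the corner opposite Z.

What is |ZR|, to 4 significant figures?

49.15

The virtual corner opposite Z is at (36.40, 43.90). A1 meets DK tangentially, so VK is at right angles to DK and A1 meets RS tangentially, so VR is at right angles to RS, with radius 14.3, so the center V sits 14.3 in from both sides at V = (22.10, 29.60). That places the tangent points at K = (36.40, 29.60) on DK and R = (22.10, 43.90) on RS. Then |ZR| = |R − Z| = 49.15.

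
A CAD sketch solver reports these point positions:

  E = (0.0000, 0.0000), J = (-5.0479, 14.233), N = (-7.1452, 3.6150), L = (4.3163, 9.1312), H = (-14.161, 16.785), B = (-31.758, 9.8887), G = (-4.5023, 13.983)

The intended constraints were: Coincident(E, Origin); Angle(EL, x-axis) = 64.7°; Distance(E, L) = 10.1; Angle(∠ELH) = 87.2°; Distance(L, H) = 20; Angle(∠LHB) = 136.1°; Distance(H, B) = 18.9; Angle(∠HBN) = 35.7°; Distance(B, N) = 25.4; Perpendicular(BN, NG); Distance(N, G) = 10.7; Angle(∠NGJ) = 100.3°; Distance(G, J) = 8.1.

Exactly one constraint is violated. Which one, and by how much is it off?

Distance(G, J) = 8.1 — off by 7.50.

E = (0.00, 0.00) ✓; EL at 64.70° ✓; |EL| = 10.10 ✓; ∠ELH = 87.20° ✓; |LH| = 20.00 ✓; ∠LHB = 136.1° ✓; |HB| = 18.90 ✓; ∠HBN = 35.70° ✓; |BN| = 25.40 ✓; ∠(BN, NG) = 90.00° ✓; |NG| = 10.70 ✓; ∠NGJ = 100.3° ✓; |GJ| = 0.6001 ✗.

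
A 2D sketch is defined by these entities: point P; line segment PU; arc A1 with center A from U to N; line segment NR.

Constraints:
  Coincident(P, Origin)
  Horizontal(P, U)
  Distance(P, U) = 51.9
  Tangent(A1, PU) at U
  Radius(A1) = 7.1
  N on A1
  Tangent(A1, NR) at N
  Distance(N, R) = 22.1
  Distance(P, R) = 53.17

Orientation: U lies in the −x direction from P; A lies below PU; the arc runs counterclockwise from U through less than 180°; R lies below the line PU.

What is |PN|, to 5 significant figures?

58.715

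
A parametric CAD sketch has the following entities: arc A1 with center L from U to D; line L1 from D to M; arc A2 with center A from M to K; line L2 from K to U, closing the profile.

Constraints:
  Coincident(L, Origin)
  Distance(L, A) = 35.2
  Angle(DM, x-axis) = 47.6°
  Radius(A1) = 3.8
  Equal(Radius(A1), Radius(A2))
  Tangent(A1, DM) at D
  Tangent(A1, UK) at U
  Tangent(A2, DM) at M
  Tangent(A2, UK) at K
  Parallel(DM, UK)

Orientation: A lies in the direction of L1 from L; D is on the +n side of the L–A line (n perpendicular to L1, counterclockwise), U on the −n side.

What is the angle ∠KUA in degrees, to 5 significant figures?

6.1615°

The slot axis is L1's direction at 47.6°, so u = (cos 47.6°, sin 47.6°) = (0.67430, 0.73846) and n = (−sin 47.6°, cos 47.6°) = (-0.73846, 0.67430). L is at the origin and A lies 35.2 along u from L, so A = 35.2·u = (23.735, 25.994). Tangency of A1 to both parallel lines with radius 3.8 puts D and U at L ± 3.8·n: D = (-2.8061, 2.5623), U = (2.8061, -2.5623). Equal radii place M and K the same way about A: M = A + 3.8·n = (20.929, 28.556), K = A − 3.8·n = (26.542, 23.431). Then cos ∠KUA = UK·UA / (|UK||UA|), giving 6.1615°.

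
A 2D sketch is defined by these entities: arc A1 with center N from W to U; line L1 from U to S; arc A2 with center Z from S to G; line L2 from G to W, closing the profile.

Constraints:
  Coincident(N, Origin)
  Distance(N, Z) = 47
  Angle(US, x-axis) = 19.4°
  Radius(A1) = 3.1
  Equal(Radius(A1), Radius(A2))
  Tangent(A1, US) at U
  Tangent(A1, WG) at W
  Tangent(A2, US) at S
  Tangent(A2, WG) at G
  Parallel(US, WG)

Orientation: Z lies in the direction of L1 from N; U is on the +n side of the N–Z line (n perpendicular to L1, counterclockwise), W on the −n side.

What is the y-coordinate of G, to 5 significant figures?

12.688

Tangency of A1 to both parallel lines with radius 3.1 puts U and W at N ± 3.1·n: U = (-1.0297, 2.9240), W = (1.0297, -2.9240). Equal radii place S and G the same way about Z: S = Z + 3.1·n = (43.302, 18.536), G = Z − 3.1·n = (45.361, 12.688). So G.y = 12.688.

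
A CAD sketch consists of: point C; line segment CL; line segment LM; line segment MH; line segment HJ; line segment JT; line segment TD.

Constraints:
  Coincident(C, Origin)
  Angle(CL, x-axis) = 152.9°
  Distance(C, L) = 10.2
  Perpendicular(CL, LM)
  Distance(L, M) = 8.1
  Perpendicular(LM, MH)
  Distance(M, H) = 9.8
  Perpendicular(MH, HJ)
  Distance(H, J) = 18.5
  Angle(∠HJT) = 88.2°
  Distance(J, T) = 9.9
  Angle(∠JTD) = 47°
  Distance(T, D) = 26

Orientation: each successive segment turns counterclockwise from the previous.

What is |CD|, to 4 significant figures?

11.59

C is at the origin; CL runs at 152.9° with length 10.2, so L = (-9.080, 4.647). CL is perpendicular to LM, so LM runs at -117.1°; with |LM| = 8.1, M = (-12.77, -2.564). LM is perpendicular to MH, so MH runs at -27.10°; with |MH| = 9.8, H = (-4.046, -7.029). MH ⟂ HJ, so HJ runs at 62.90°; with |HJ| = 18.5, J = (4.382, 9.440). ∠HJT = 88.2° gives JT at 154.7° from the x-axis; with |JT| = 9.9, T = (-4.569, 13.67). ∠JTD = 47.0° gives TD at -72.30° from the x-axis; with |TD| = 26.0, D = (3.336, -11.10). Then |CD| = |D − C| = 11.59.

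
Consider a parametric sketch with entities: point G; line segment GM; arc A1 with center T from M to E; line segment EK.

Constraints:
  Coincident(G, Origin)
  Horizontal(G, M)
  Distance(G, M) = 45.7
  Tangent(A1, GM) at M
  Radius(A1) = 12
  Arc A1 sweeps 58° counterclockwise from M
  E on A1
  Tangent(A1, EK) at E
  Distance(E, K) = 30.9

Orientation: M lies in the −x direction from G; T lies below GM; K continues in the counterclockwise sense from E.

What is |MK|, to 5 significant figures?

41.462

G is at the origin; G and M share the same y with |GM| = 45.7 and M on the −x side, so M = (-45.700, 0.0000). The tangent condition forces TM to be normal to GM, so T = M + (0, -12) = (-45.700, -12.000). On A1, M sits at bearing 90° from T; a 58° counterclockwise sweep puts E at bearing 148°, so E = T + 12.0·(cos 148°, sin 148°) = (-55.877, -5.6410). A1 meets EK tangentially, so TE is at right angles to EK, so EK runs along (−sin 148°, cos 148°); with |EK| = 30.9, K = (-72.251, -31.846). Then |MK| = |K − M| = 41.462.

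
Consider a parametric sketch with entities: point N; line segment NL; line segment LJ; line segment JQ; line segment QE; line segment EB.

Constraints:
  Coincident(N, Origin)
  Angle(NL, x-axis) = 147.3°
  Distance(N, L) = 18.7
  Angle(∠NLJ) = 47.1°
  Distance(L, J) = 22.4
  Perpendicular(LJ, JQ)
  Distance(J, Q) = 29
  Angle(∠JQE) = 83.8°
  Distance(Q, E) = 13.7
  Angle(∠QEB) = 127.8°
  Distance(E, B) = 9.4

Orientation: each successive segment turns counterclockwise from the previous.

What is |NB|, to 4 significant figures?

10.61

N is at the origin; NL runs at 147.3° with length 18.7, so L = (-15.74, 10.10). ∠NLJ = 47.1° gives LJ at -79.80° from the x-axis; with |LJ| = 22.4, J = (-11.77, -11.94). LJ is perpendicular to JQ, so JQ runs at 10.20°; with |JQ| = 29.0, Q = (16.77, -6.808). ∠JQE = 83.8° gives QE at 106.4° from the x-axis; with |QE| = 13.7, E = (12.90, 6.335). ∠QEB = 127.8° gives EB at 158.6° from the x-axis; with |EB| = 9.4, B = (4.152, 9.764). Then |NB| = |B − N| = 10.61.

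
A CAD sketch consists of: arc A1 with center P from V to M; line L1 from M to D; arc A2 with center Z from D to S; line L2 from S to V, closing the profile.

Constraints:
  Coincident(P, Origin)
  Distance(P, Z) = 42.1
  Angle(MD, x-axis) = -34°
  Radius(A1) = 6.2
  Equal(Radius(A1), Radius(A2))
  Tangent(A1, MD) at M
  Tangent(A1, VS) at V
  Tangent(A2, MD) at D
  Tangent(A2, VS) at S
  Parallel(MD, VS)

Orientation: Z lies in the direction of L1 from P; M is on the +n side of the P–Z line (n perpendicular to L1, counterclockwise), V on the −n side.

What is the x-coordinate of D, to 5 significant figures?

38.369

The slot axis is L1's direction at -34.0°, so u = (cos -34.0°, sin -34.0°) = (0.82904, -0.55919) and n = (−sin -34.0°, cos -34.0°) = (0.55919, 0.82904). P is at the origin and Z lies 42.1 along u from P, so Z = 42.1·u = (34.902, -23.542). Tangency of A1 to both parallel lines with radius 6.2 puts M and V at P ± 6.2·n: M = (3.4670, 5.1400), V = (-3.4670, -5.1400). Equal radii place D and S the same way about Z: D = Z + 6.2·n = (38.369, -18.402), S = Z − 6.2·n = (31.435, -28.682). So D.x = 38.369.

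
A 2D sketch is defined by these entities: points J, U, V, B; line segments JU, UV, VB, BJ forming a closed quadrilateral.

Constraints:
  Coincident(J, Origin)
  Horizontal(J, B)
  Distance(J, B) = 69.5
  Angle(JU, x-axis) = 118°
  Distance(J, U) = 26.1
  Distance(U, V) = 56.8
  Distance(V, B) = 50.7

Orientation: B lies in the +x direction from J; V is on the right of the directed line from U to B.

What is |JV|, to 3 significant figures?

31.6

J is at the origin; J and B share the same y with |JB| = 69.5 and B in +x, so B = (69.5, 0). JU runs at 118.0° with |JU| = 26.1, so U = (-12.3, 23.0). V is determined by |UV| = 56.8 and |VB| = 50.7 together: it lies at the intersection of circle(U, 56.8) and circle(B, 50.7). With |UB| = 84.9, the foot of the radical line on UB is 46.3 from U and the perpendicular offset is √(56.8² − 46.3²) = 32.9. Taking the right-of-UB solution: V = (23.4, -21.2).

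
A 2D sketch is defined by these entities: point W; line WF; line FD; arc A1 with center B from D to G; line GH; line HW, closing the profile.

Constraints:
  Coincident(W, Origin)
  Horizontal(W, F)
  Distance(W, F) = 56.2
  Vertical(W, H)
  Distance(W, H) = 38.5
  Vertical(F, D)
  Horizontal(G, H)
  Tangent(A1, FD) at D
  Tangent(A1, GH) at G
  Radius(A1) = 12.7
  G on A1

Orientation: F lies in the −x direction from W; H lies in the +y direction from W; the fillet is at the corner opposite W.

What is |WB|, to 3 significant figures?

50.6

WH is vertical with |WH| = 38.5 and H on the +y side, so H = (0.00, 38.5). The virtual corner opposite W is at (-56.2, 38.5). The tangent condition forces BD to be normal to FD and tangency of A1 to GH means the radius BG is perpendicular to GH, with radius 12.7, so the center B sits 12.7 in from both sides at B = (-43.5, 25.8). Then |WB| = |B − W| = 50.6.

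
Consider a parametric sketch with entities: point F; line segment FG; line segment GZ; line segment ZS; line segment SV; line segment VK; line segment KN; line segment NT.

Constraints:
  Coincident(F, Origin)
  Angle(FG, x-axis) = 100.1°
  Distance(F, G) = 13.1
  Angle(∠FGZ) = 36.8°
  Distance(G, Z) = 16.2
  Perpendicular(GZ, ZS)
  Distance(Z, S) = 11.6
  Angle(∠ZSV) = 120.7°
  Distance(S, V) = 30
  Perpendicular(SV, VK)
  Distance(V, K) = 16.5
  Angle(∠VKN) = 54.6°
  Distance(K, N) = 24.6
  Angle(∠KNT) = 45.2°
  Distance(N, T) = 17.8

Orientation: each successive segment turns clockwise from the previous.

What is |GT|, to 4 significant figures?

27.23

F is at the origin; FG runs at 100.1° with length 13.1, so G = (-2.297, 12.90). ∠FGZ = 36.8° gives GZ at -43.10° from the x-axis; with |GZ| = 16.2, Z = (9.531, 1.828). GZ is perpendicular to ZS, so ZS runs at -133.1°; with |ZS| = 11.6, S = (1.605, -6.642). ∠ZSV = 120.7° gives SV at 167.6° from the x-axis; with |SV| = 30.0, V = (-27.69, -0.1999). SV is perpendicular to VK, so VK runs at 77.60°; with |VK| = 16.5, K = (-24.15, 15.92). ∠VKN = 54.6° gives KN at -47.80° from the x-axis; with |KN| = 24.6, N = (-7.627, -2.309). ∠KNT = 45.2° gives NT at 177.4° from the x-axis; with |NT| = 17.8, T = (-25.41, -1.501). Then |GT| = |T − G| = 27.23.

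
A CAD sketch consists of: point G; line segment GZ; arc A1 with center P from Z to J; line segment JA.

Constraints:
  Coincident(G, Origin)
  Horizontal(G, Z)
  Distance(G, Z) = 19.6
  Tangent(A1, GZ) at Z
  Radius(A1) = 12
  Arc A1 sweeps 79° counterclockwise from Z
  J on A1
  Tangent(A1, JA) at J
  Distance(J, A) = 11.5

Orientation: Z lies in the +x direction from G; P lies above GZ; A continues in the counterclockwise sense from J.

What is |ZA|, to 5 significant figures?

25.224

On A1, Z sits at bearing -90° from P; a 79° counterclockwise sweep puts J at bearing -11°, so J = P + 12.0·(cos -11°, sin -11°) = (31.380, 9.7103). The tangent condition forces PJ to be normal to JA, so JA runs along (−sin -11°, cos -11°); with |JA| = 11.5, A = (33.574, 20.999). Then |ZA| = |A − Z| = 25.224.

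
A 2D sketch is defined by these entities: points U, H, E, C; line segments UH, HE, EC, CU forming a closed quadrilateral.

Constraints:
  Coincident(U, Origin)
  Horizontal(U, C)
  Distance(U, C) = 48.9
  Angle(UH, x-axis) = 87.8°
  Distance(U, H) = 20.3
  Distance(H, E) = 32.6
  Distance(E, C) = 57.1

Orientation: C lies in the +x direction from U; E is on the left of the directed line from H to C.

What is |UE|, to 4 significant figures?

51.24

U is at the origin; U and C share the same y with |UC| = 48.9 and C in +x, so C = (48.9, 0). UH runs at 87.8° with |UH| = 20.3, so H = (0.7793, 20.29). E is determined by |HE| = 32.6 and |EC| = 57.1 together: it lies at the intersection of circle(H, 32.6) and circle(C, 57.1). With |HC| = 52.22, the foot of the radical line on HC is 5.069 from H and the perpendicular offset is √(32.6² − 5.069²) = 32.20. Taking the left-of-HC solution: E = (17.96, 47.99).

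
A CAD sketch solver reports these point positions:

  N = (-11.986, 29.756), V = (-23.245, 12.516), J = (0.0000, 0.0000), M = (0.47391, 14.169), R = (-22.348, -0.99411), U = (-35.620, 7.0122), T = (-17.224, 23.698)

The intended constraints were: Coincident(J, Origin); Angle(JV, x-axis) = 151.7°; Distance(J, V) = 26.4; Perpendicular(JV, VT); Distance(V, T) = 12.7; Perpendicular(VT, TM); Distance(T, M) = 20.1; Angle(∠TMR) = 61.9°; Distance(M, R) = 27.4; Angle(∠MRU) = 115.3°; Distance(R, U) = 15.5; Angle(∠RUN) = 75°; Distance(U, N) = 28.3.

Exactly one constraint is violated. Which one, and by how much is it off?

Distance(U, N) = 28.3 — off by 4.50.

J = (0.00, 0.00) ✓; JV at 151.7° ✓; |JV| = 26.40 ✓; ∠(JV, VT) = 90.00° ✓; |VT| = 12.70 ✓; ∠(VT, TM) = 90.00° ✓; |TM| = 20.10 ✓; ∠TMR = 61.90° ✓; |MR| = 27.40 ✓; ∠MRU = 115.3° ✓; |RU| = 15.50 ✓; ∠RUN = 75.00° ✓; |UN| = 32.80 ✗.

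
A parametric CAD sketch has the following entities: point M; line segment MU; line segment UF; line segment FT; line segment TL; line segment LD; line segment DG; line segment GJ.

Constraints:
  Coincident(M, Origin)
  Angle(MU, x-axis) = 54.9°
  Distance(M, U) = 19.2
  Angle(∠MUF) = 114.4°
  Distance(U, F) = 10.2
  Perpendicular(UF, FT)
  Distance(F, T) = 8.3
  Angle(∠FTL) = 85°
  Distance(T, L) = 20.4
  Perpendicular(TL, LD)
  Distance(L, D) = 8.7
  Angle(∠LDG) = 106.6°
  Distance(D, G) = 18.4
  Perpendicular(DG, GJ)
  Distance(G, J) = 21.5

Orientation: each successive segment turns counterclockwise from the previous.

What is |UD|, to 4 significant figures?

9.607

∠FTL = 85.0° gives TL at -54.50° from the x-axis; with |TL| = 20.4, L = (10.56, 3.677). The perpendicularity gives LD at right angles to TL, so LD runs at 35.50°; with |LD| = 8.7, D = (17.64, 8.729). Then |UD| = |D − U| = 9.607.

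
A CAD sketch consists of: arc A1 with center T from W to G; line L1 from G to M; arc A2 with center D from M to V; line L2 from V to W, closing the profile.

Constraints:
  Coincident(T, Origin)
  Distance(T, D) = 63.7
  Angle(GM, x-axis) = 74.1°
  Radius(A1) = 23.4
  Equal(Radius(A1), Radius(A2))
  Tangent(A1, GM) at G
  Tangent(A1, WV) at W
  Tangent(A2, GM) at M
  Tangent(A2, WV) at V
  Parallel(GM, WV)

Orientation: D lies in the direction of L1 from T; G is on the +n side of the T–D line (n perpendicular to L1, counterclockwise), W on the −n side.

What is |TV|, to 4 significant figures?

67.86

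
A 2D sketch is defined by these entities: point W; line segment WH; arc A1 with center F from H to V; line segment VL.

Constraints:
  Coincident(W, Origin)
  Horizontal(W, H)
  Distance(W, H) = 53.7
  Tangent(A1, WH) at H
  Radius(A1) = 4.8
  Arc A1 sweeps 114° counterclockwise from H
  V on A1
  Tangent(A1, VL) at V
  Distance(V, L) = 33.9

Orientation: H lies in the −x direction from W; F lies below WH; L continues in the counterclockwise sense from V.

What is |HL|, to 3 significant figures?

38.9

W is at the origin; WH is horizontal with |WH| = 53.7 and H on the −x side, so H = (-53.7, 0.00). Since A1 is tangent to WH there, FH ⟂ WH, so F = H + (0, -4.8) = (-53.7, -4.80). On A1, H sits at bearing 90° from F; a 114° counterclockwise sweep puts V at bearing 204°, so V = F + 4.8·(cos 204°, sin 204°) = (-58.1, -6.75). A1 meets VL tangentially, so FV is at right angles to VL, so VL runs along (−sin 204°, cos 204°); with |VL| = 33.9, L = (-44.3, -37.7). Then |HL| = |L − H| = 38.9.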